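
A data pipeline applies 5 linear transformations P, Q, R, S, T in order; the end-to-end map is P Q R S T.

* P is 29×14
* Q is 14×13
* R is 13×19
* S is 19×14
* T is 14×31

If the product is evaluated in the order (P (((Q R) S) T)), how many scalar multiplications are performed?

(Q R): 14×13 by 13×19 → 14×19, cost 14·13·19 = 3458
((Q R) S): 14×19 by 19×14 → 14×14, cost 14·19·14 = 3724; cumulative 7182
(((Q R) S) T): 14×14 by 14×31 → 14×31, cost 14·14·31 = 6076; cumulative 13258
(P (((Q R) S) T)): 29×14 by 14×31 → 29×31, cost 29·14·31 = 12586; cumulative 25844
Total: 25844 scalar multiplications.

25844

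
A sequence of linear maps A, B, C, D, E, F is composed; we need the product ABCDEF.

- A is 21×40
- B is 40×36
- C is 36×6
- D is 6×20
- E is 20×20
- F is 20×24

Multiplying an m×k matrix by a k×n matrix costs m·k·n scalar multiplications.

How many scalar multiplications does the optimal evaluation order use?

21984

Adjacent pairs: AB = 21·40·36 = 30240; BC = 40·36·6 = 8640; CD = 36·6·20 = 4320; DE = 6·20·20 = 2400; EF = 20·20·24 = 9600.
Length 3: A..C: k=1: 0+8640+21·40·6=13680; k=2: 30240+0+21·36·6=34776 → min 13680 | B..D: k=2: 0+4320+40·36·20=33120; k=3: 8640+0+40·6·20=13440 → min 13440 | C..E: k=3: 0+2400+36·6·20=6720; k=4: 4320+0+36·20·20=18720 → min 6720 | D..F: k=4: 0+9600+6·20·24=12480; k=5: 2400+0+6·20·24=5280 → min 5280.
Length 4: A..D: k=1: 0+13440+21·40·20=30240; k=2: 30240+4320+21·36·20=49680; k=3: 13680+0+21·6·20=16200 → min 16200 | B..E: k=2: 0+6720+40·36·20=35520; k=3: 8640+2400+40·6·20=15840; k=4: 13440+0+40·20·20=29440 → min 15840 | C..F: k=3: 0+5280+36·6·24=10464; k=4: 4320+9600+36·20·24=31200; k=5: 6720+0+36·20·24=24000 → min 10464.
Length 5: A..E: k=1: 0+15840+21·40·20=32640; k=2: 30240+6720+21·36·20=52080; k=3: 13680+2400+21·6·20=18600; k=4: 16200+0+21·20·20=24600 → min 18600 | B..F: k=2: 0+10464+40·36·24=45024; k=3: 8640+5280+40·6·24=19680; k=4: 13440+9600+40·20·24=42240; k=5: 15840+0+40·20·24=35040 → min 19680.
Length 6: A..F: k=1: 0+19680+21·40·24=39840; k=2: 30240+10464+21·36·24=58848; k=3: 13680+5280+21·6·24=21984; k=4: 16200+9600+21·20·24=35880; k=5: 18600+0+21·20·24=28680 → min 21984.
Optimal order: ((A(BC))((DE)F)) with cost 21984.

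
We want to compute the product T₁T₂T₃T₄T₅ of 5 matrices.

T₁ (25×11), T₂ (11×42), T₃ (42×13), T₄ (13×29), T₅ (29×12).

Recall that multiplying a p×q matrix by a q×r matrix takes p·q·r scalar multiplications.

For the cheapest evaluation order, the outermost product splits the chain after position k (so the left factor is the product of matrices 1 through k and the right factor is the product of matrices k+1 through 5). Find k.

1

Adjacent pairs: T₁T₂ = 25·11·42 = 11550; T₂T₃ = 11·42·13 = 6006; T₃T₄ = 42·13·29 = 15834; T₄T₅ = 13·29·12 = 4524.
Length 3: T₁..T₃: k=1: 0+6006+25·11·13=9581; k=2: 11550+0+25·42·13=25200 → min 9581 | T₂..T₄: k=2: 0+15834+11·42·29=29232; k=3: 6006+0+11·13·29=10153 → min 10153 | T₃..T₅: k=3: 0+4524+42·13·12=11076; k=4: 15834+0+42·29·12=30450 → min 11076.
Length 4: T₁..T₄: k=1: 0+10153+25·11·29=18128; k=2: 11550+15834+25·42·29=57834; k=3: 9581+0+25·13·29=19006 → min 18128 | T₂..T₅: k=2: 0+11076+11·42·12=16620; k=3: 6006+4524+11·13·12=12246; k=4: 10153+0+11·29·12=13981 → min 12246.
Top-level splits: k=1: (T₁..T₁)·(T₂..T₅) → 0+12246+25·11·12 = 15546; k=2: (T₁..T₂)·(T₃..T₅) → 11550+11076+25·42·12 = 35226; k=3: (T₁..T₃)·(T₄..T₅) → 9581+4524+25·13·12 = 18005; k=4: (T₁..T₄)·(T₅..T₅) → 18128+0+25·29·12 = 26828.
Best split is after T₁, i.e. k = 1.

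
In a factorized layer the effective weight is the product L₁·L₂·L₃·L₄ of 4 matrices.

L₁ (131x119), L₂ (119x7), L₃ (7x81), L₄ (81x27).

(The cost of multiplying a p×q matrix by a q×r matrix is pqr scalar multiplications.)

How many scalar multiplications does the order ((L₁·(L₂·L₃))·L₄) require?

(L₂·L₃): 119×7 by 7×81 → 119×81, cost 119·7·81 = 67473
(L₁·(L₂·L₃)): 131×119 by 119×81 → 131×81, cost 131·119·81 = 1262709; cumulative 1330182
((L₁·(L₂·L₃))·L₄): 131×81 by 81×27 → 131×27, cost 131·81·27 = 286497; cumulative 1616679
Total: 1616679 scalar multiplications.

1616679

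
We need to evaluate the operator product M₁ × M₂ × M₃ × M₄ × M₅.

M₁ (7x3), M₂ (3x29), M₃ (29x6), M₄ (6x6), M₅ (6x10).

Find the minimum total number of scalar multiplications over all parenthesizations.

Adjacent pairs: M₁M₂ = 7·3·29 = 609; M₂M₃ = 3·29·6 = 522; M₃M₄ = 29·6·6 = 1044; M₄M₅ = 6·6·10 = 360.
Length 3: M₁..M₃: k=1: 0+522+7·3·6=648; k=2: 609+0+7·29·6=1827 → min 648 | M₂..M₄: k=2: 0+1044+3·29·6=1566; k=3: 522+0+3·6·6=630 → min 630 | M₃..M₅: k=3: 0+360+29·6·10=2100; k=4: 1044+0+29·6·10=2784 → min 2100.
Length 4: M₁..M₄: k=1: 0+630+7·3·6=756; k=2: 609+1044+7·29·6=2871; k=3: 648+0+7·6·6=900 → min 756 | M₂..M₅: k=2: 0+2100+3·29·10=2970; k=3: 522+360+3·6·10=1062; k=4: 630+0+3·6·10=810 → min 810.
Length 5: M₁..M₅: k=1: 0+810+7·3·10=1020; k=2: 609+2100+7·29·10=4739; k=3: 648+360+7·6·10=1428; k=4: 756+0+7·6·10=1176 → min 1020.
Optimal order: (M₁ × (((M₂ × M₃) × M₄) × M₅)) with cost 1020.

1020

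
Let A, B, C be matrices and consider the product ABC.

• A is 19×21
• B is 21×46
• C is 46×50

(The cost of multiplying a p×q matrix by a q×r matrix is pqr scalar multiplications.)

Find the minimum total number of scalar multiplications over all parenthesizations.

62054

Order (A(BC)): (BC): 21×46 by 46×50 → 21×50, cost 21·46·50 = 48300; (A(BC)): 19×21 by 21×50 → 19×50, cost 19·21·50 = 19950; cumulative 68250. Total 68250.
Order ((AB)C): (AB): 19×21 by 21×46 → 19×46, cost 19·21·46 = 18354; ((AB)C): 19×46 by 46×50 → 19×50, cost 19·46·50 = 43700; cumulative 62054. Total 62054.
Minimum: 62054.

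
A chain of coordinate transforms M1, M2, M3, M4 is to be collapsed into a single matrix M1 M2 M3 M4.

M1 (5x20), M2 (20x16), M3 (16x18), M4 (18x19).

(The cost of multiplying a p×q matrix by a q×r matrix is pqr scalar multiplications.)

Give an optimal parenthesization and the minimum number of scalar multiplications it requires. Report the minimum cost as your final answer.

4750

Adjacent pairs: M1M2 = 5·20·16 = 1600; M2M3 = 20·16·18 = 5760; M3M4 = 16·18·19 = 5472.
Length 3: M1..M3: k=1: 0+5760+5·20·18=7560; k=2: 1600+0+5·16·18=3040 → min 3040 | M2..M4: k=2: 0+5472+20·16·19=11552; k=3: 5760+0+20·18·19=12600 → min 11552.
Length 4: M1..M4: k=1: 0+11552+5·20·19=13452; k=2: 1600+5472+5·16·19=8592; k=3: 3040+0+5·18·19=4750 → min 4750.
Optimal parenthesization: (((M1 M2) M3) M4) with cost 4750.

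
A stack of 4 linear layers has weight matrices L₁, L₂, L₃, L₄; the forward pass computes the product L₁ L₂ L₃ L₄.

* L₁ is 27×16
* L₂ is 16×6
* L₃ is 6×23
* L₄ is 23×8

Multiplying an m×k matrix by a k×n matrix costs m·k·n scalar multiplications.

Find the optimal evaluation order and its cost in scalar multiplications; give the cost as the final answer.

Adjacent pairs: L₁L₂ = 27·16·6 = 2592; L₂L₃ = 16·6·23 = 2208; L₃L₄ = 6·23·8 = 1104.
Length 3: L₁..L₃: k=1: 0+2208+27·16·23=12144; k=2: 2592+0+27·6·23=6318 → min 6318 | L₂..L₄: k=2: 0+1104+16·6·8=1872; k=3: 2208+0+16·23·8=5152 → min 1872.
Length 4: L₁..L₄: k=1: 0+1872+27·16·8=5328; k=2: 2592+1104+27·6·8=4992; k=3: 6318+0+27·23·8=11286 → min 4992.
Optimal parenthesization: ((L₁ L₂) (L₃ L₄)) with cost 4992.

4992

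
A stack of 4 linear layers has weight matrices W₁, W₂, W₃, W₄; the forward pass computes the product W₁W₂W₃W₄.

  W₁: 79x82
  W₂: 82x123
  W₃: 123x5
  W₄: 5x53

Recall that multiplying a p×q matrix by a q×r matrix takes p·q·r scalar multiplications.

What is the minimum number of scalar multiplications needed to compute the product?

Adjacent pairs: W₁W₂ = 79·82·123 = 796794; W₂W₃ = 82·123·5 = 50430; W₃W₄ = 123·5·53 = 32595.
Length 3: W₁..W₃: k=1: 0+50430+79·82·5=82820; k=2: 796794+0+79·123·5=845379 → min 82820 | W₂..W₄: k=2: 0+32595+82·123·53=567153; k=3: 50430+0+82·5·53=72160 → min 72160.
Length 4: W₁..W₄: k=1: 0+72160+79·82·53=415494; k=2: 796794+32595+79·123·53=1344390; k=3: 82820+0+79·5·53=103755 → min 103755.
Optimal order: ((W₁(W₂W₃))W₄) with cost 103755.

103755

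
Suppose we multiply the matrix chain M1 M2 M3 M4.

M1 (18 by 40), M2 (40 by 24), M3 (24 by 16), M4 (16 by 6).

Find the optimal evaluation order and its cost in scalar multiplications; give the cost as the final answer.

Adjacent pairs: M1M2 = 18·40·24 = 17280; M2M3 = 40·24·16 = 15360; M3M4 = 24·16·6 = 2304.
Length 3: M1..M3: k=1: 0+15360+18·40·16=26880; k=2: 17280+0+18·24·16=24192 → min 24192 | M2..M4: k=2: 0+2304+40·24·6=8064; k=3: 15360+0+40·16·6=19200 → min 8064.
Length 4: M1..M4: k=1: 0+8064+18·40·6=12384; k=2: 17280+2304+18·24·6=22176; k=3: 24192+0+18·16·6=25920 → min 12384.
Optimal parenthesization: (M1 (M2 (M3 M4))) with cost 12384.

12384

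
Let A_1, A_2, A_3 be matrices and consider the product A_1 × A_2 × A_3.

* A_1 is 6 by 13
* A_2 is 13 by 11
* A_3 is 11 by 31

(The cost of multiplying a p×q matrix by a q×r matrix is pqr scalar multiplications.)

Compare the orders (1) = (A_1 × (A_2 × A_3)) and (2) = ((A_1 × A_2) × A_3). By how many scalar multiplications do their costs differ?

3947

Order (1) = (A_1 × (A_2 × A_3)): (A_2 × A_3): 13×11 by 11×31 → 13×31, cost 13·11·31 = 4433; (A_1 × (A_2 × A_3)): 6×13 by 13×31 → 6×31, cost 6·13·31 = 2418; cumulative 6851. Total 6851.
Order (2) = ((A_1 × A_2) × A_3): (A_1 × A_2): 6×13 by 13×11 → 6×11, cost 6·13·11 = 858; ((A_1 × A_2) × A_3): 6×11 by 11×31 → 6×31, cost 6·11·31 = 2046; cumulative 2904. Total 2904.
Difference: |6851 − 2904| = 3947.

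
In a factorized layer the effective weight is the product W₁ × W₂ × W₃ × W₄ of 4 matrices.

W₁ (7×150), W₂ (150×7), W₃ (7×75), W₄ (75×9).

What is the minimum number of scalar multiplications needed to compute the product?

12516

Adjacent pairs: W₁W₂ = 7·150·7 = 7350; W₂W₃ = 150·7·75 = 78750; W₃W₄ = 7·75·9 = 4725.
Length 3: W₁..W₃: k=1: 0+78750+7·150·75=157500; k=2: 7350+0+7·7·75=11025 → min 11025 | W₂..W₄: k=2: 0+4725+150·7·9=14175; k=3: 78750+0+150·75·9=180000 → min 14175.
Length 4: W₁..W₄: k=1: 0+14175+7·150·9=23625; k=2: 7350+4725+7·7·9=12516; k=3: 11025+0+7·75·9=15750 → min 12516.
Optimal order: ((W₁ × W₂) × (W₃ × W₄)) with cost 12516.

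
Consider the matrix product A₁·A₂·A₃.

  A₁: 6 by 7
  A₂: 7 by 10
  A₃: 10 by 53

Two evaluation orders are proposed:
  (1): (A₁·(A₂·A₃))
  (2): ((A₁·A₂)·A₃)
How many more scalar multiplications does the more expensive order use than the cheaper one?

Order (1) = (A₁·(A₂·A₃)): (A₂·A₃): 7×10 by 10×53 → 7×53, cost 7·10·53 = 3710; (A₁·(A₂·A₃)): 6×7 by 7×53 → 6×53, cost 6·7·53 = 2226; cumulative 5936. Total 5936.
Order (2) = ((A₁·A₂)·A₃): (A₁·A₂): 6×7 by 7×10 → 6×10, cost 6·7·10 = 420; ((A₁·A₂)·A₃): 6×10 by 10×53 → 6×53, cost 6·10·53 = 3180; cumulative 3600. Total 3600.
Difference: |5936 − 3600| = 2336.

2336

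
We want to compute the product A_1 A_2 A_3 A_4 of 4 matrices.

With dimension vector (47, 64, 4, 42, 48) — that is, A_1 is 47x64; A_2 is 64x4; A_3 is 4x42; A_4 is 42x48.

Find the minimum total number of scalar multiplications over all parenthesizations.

Adjacent pairs: A_1A_2 = 47·64·4 = 12032; A_2A_3 = 64·4·42 = 10752; A_3A_4 = 4·42·48 = 8064.
Length 3: A_1..A_3: k=1: 0+10752+47·64·42=137088; k=2: 12032+0+47·4·42=19928 → min 19928 | A_2..A_4: k=2: 0+8064+64·4·48=20352; k=3: 10752+0+64·42·48=139776 → min 20352.
Length 4: A_1..A_4: k=1: 0+20352+47·64·48=164736; k=2: 12032+8064+47·4·48=29120; k=3: 19928+0+47·42·48=114680 → min 29120.
Optimal order: ((A_1 A_2) (A_3 A_4)) with cost 29120.

29120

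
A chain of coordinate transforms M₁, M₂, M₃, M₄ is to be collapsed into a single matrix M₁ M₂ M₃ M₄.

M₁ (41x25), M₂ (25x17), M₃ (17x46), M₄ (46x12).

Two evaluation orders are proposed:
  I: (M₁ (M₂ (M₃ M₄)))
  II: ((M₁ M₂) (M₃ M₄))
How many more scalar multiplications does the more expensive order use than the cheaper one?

Order I = (M₁ (M₂ (M₃ M₄))): (M₃ M₄): 17×46 by 46×12 → 17×12, cost 17·46·12 = 9384; (M₂ (M₃ M₄)): 25×17 by 17×12 → 25×12, cost 25·17·12 = 5100; cumulative 14484; (M₁ (M₂ (M₃ M₄))): 41×25 by 25×12 → 41×12, cost 41·25·12 = 12300; cumulative 26784. Total 26784.
Order II = ((M₁ M₂) (M₃ M₄)): (M₁ M₂): 41×25 by 25×17 → 41×17, cost 41·25·17 = 17425; (M₃ M₄): 17×46 by 46×12 → 17×12, cost 17·46·12 = 9384; ((M₁ M₂) (M₃ M₄)): 41×17 by 17×12 → 41×12, cost 41·17·12 = 8364; cumulative 35173. Total 35173.
Difference: |26784 − 35173| = 8389.

8389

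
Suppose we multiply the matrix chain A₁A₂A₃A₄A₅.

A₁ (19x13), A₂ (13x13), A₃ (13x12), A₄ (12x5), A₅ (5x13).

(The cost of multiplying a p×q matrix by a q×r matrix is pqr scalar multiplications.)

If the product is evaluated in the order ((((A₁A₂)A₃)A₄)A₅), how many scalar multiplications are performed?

(A₁A₂): 19×13 by 13×13 → 19×13, cost 19·13·13 = 3211
((A₁A₂)A₃): 19×13 by 13×12 → 19×12, cost 19·13·12 = 2964; cumulative 6175
(((A₁A₂)A₃)A₄): 19×12 by 12×5 → 19×5, cost 19·12·5 = 1140; cumulative 7315
((((A₁A₂)A₃)A₄)A₅): 19×5 by 5×13 → 19×13, cost 19·5·13 = 1235; cumulative 8550
Total: 8550 scalar multiplications.

8550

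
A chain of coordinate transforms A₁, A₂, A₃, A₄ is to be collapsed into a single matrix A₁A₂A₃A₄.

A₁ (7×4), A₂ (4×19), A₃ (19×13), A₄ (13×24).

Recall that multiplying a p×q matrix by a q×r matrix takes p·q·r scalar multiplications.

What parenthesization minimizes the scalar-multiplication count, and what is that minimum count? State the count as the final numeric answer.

2908

Adjacent pairs: A₁A₂ = 7·4·19 = 532; A₂A₃ = 4·19·13 = 988; A₃A₄ = 19·13·24 = 5928.
Length 3: A₁..A₃: k=1: 0+988+7·4·13=1352; k=2: 532+0+7·19·13=2261 → min 1352 | A₂..A₄: k=2: 0+5928+4·19·24=7752; k=3: 988+0+4·13·24=2236 → min 2236.
Length 4: A₁..A₄: k=1: 0+2236+7·4·24=2908; k=2: 532+5928+7·19·24=9652; k=3: 1352+0+7·13·24=3536 → min 2908.
Optimal parenthesization: (A₁((A₂A₃)A₄)) with cost 2908.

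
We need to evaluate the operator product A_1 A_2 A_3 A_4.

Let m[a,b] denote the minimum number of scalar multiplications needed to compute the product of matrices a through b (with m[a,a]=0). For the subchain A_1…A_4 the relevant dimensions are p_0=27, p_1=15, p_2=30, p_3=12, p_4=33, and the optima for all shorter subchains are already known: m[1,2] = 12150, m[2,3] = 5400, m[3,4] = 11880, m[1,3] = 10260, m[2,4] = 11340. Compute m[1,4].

20952

m[1,4] = min over k∈[1,3] of m[1,k]+m[k+1,4]+p_{0}·p_k·p_{4}.
k=1: 0 + 11340 + 27·15·33 = 24705; k=2: 12150 + 11880 + 27·30·33 = 50760; k=3: 10260 + 0 + 27·12·33 = 20952.
Minimum: 20952 at k=3.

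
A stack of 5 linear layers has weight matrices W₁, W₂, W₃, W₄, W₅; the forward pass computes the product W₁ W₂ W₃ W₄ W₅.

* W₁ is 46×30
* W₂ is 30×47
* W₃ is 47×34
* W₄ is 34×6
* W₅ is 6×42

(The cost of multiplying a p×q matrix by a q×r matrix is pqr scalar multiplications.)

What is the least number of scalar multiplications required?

Adjacent pairs: W₁W₂ = 46·30·47 = 64860; W₂W₃ = 30·47·34 = 47940; W₃W₄ = 47·34·6 = 9588; W₄W₅ = 34·6·42 = 8568.
Length 3: W₁..W₃: k=1: 0+47940+46·30·34=94860; k=2: 64860+0+46·47·34=138368 → min 94860 | W₂..W₄: k=2: 0+9588+30·47·6=18048; k=3: 47940+0+30·34·6=54060 → min 18048 | W₃..W₅: k=3: 0+8568+47·34·42=75684; k=4: 9588+0+47·6·42=21432 → min 21432.
Length 4: W₁..W₄: k=1: 0+18048+46·30·6=26328; k=2: 64860+9588+46·47·6=87420; k=3: 94860+0+46·34·6=104244 → min 26328 | W₂..W₅: k=2: 0+21432+30·47·42=80652; k=3: 47940+8568+30·34·42=99348; k=4: 18048+0+30·6·42=25608 → min 25608.
Length 5: W₁..W₅: k=1: 0+25608+46·30·42=83568; k=2: 64860+21432+46·47·42=177096; k=3: 94860+8568+46·34·42=169116; k=4: 26328+0+46·6·42=37920 → min 37920.
Optimal order: ((W₁ (W₂ (W₃ W₄))) W₅) with cost 37920.

37920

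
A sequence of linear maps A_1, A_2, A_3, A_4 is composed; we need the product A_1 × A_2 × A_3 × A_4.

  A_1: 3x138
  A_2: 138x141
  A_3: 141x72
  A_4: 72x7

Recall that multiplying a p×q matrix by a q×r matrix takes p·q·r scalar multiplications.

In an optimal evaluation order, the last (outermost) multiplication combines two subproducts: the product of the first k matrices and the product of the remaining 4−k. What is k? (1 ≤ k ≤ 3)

Adjacent pairs: A_1A_2 = 3·138·141 = 58374; A_2A_3 = 138·141·72 = 1400976; A_3A_4 = 141·72·7 = 71064.
Length 3: A_1..A_3: k=1: 0+1400976+3·138·72=1430784; k=2: 58374+0+3·141·72=88830 → min 88830 | A_2..A_4: k=2: 0+71064+138·141·7=207270; k=3: 1400976+0+138·72·7=1470528 → min 207270.
Top-level splits: k=1: (A_1..A_1)·(A_2..A_4) → 0+207270+3·138·7 = 210168; k=2: (A_1..A_2)·(A_3..A_4) → 58374+71064+3·141·7 = 132399; k=3: (A_1..A_3)·(A_4..A_4) → 88830+0+3·72·7 = 90342.
Best split is after A_3, i.e. k = 3.

3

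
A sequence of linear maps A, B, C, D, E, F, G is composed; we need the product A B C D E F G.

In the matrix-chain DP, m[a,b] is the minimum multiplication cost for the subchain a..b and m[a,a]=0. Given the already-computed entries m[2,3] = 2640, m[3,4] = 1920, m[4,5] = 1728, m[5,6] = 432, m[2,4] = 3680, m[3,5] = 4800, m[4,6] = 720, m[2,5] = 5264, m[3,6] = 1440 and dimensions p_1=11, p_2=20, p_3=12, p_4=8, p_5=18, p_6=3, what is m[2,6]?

m[2,6] = min over k∈[2,5] of m[2,k]+m[k+1,6]+p_{1}·p_k·p_{6}.
k=2: 0 + 1440 + 11·20·3 = 2100; k=3: 2640 + 720 + 11·12·3 = 3756; k=4: 3680 + 432 + 11·8·3 = 4376; k=5: 5264 + 0 + 11·18·3 = 5858.
Minimum: 2100 at k=2.

2100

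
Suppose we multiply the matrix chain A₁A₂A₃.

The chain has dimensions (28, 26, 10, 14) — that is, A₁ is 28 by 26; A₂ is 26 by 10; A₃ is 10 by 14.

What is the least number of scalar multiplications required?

Order (A₁(A₂A₃)): (A₂A₃): 26×10 by 10×14 → 26×14, cost 26·10·14 = 3640; (A₁(A₂A₃)): 28×26 by 26×14 → 28×14, cost 28·26·14 = 10192; cumulative 13832. Total 13832.
Order ((A₁A₂)A₃): (A₁A₂): 28×26 by 26×10 → 28×10, cost 28·26·10 = 7280; ((A₁A₂)A₃): 28×10 by 10×14 → 28×14, cost 28·10·14 = 3920; cumulative 11200. Total 11200.
Minimum: 11200.

11200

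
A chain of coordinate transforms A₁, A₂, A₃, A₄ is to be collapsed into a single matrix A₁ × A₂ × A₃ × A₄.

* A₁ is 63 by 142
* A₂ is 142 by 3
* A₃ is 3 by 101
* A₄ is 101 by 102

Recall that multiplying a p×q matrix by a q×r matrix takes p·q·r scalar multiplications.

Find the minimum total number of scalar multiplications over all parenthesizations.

77022

Adjacent pairs: A₁A₂ = 63·142·3 = 26838; A₂A₃ = 142·3·101 = 43026; A₃A₄ = 3·101·102 = 30906.
Length 3: A₁..A₃: k=1: 0+43026+63·142·101=946572; k=2: 26838+0+63·3·101=45927 → min 45927 | A₂..A₄: k=2: 0+30906+142·3·102=74358; k=3: 43026+0+142·101·102=1505910 → min 74358.
Length 4: A₁..A₄: k=1: 0+74358+63·142·102=986850; k=2: 26838+30906+63·3·102=77022; k=3: 45927+0+63·101·102=694953 → min 77022.
Optimal order: ((A₁ × A₂) × (A₃ × A₄)) with cost 77022.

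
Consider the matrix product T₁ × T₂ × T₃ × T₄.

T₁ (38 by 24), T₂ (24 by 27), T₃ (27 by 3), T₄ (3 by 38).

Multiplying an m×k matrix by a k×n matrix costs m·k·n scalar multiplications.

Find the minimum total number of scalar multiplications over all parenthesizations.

Adjacent pairs: T₁T₂ = 38·24·27 = 24624; T₂T₃ = 24·27·3 = 1944; T₃T₄ = 27·3·38 = 3078.
Length 3: T₁..T₃: k=1: 0+1944+38·24·3=4680; k=2: 24624+0+38·27·3=27702 → min 4680 | T₂..T₄: k=2: 0+3078+24·27·38=27702; k=3: 1944+0+24·3·38=4680 → min 4680.
Length 4: T₁..T₄: k=1: 0+4680+38·24·38=39336; k=2: 24624+3078+38·27·38=66690; k=3: 4680+0+38·3·38=9012 → min 9012.
Optimal order: ((T₁ × (T₂ × T₃)) × T₄) with cost 9012.

9012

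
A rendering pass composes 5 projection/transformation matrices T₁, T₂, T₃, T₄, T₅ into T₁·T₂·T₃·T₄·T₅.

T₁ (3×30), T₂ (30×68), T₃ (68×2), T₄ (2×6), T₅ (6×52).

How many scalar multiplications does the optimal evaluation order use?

Adjacent pairs: T₁T₂ = 3·30·68 = 6120; T₂T₃ = 30·68·2 = 4080; T₃T₄ = 68·2·6 = 816; T₄T₅ = 2·6·52 = 624.
Length 3: T₁..T₃: k=1: 0+4080+3·30·2=4260; k=2: 6120+0+3·68·2=6528 → min 4260 | T₂..T₄: k=2: 0+816+30·68·6=13056; k=3: 4080+0+30·2·6=4440 → min 4440 | T₃..T₅: k=3: 0+624+68·2·52=7696; k=4: 816+0+68·6·52=22032 → min 7696.
Length 4: T₁..T₄: k=1: 0+4440+3·30·6=4980; k=2: 6120+816+3·68·6=8160; k=3: 4260+0+3·2·6=4296 → min 4296 | T₂..T₅: k=2: 0+7696+30·68·52=113776; k=3: 4080+624+30·2·52=7824; k=4: 4440+0+30·6·52=13800 → min 7824.
Length 5: T₁..T₅: k=1: 0+7824+3·30·52=12504; k=2: 6120+7696+3·68·52=24424; k=3: 4260+624+3·2·52=5196; k=4: 4296+0+3·6·52=5232 → min 5196.
Optimal order: ((T₁·(T₂·T₃))·(T₄·T₅)) with cost 5196.

5196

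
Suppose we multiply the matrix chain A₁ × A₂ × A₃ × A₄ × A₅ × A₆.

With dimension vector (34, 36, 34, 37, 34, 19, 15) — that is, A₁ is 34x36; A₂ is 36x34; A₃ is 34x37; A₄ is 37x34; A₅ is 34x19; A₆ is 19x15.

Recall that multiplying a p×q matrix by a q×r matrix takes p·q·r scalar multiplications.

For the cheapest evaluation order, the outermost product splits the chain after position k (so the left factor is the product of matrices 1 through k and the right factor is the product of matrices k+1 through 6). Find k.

Adjacent pairs: A₁A₂ = 34·36·34 = 41616; A₂A₃ = 36·34·37 = 45288; A₃A₄ = 34·37·34 = 42772; A₄A₅ = 37·34·19 = 23902; A₅A₆ = 34·19·15 = 9690.
Length 3: A₁..A₃: k=1: 0+45288+34·36·37=90576; k=2: 41616+0+34·34·37=84388 → min 84388 | A₂..A₄: k=2: 0+42772+36·34·34=84388; k=3: 45288+0+36·37·34=90576 → min 84388 | A₃..A₅: k=3: 0+23902+34·37·19=47804; k=4: 42772+0+34·34·19=64736 → min 47804 | A₄..A₆: k=4: 0+9690+37·34·15=28560; k=5: 23902+0+37·19·15=34447 → min 28560.
Length 4: A₁..A₄: k=1: 0+84388+34·36·34=126004; k=2: 41616+42772+34·34·34=123692; k=3: 84388+0+34·37·34=127160 → min 123692 | A₂..A₅: k=2: 0+47804+36·34·19=71060; k=3: 45288+23902+36·37·19=94498; k=4: 84388+0+36·34·19=107644 → min 71060 | A₃..A₆: k=3: 0+28560+34·37·15=47430; k=4: 42772+9690+34·34·15=69802; k=5: 47804+0+34·19·15=57494 → min 47430.
Length 5: A₁..A₅: k=1: 0+71060+34·36·19=94316; k=2: 41616+47804+34·34·19=111384; k=3: 84388+23902+34·37·19=132192; k=4: 123692+0+34·34·19=145656 → min 94316 | A₂..A₆: k=2: 0+47430+36·34·15=65790; k=3: 45288+28560+36·37·15=93828; k=4: 84388+9690+36·34·15=112438; k=5: 71060+0+36·19·15=81320 → min 65790.
Top-level splits: k=1: (A₁..A₁)·(A₂..A₆) → 0+65790+34·36·15 = 84150; k=2: (A₁..A₂)·(A₃..A₆) → 41616+47430+34·34·15 = 106386; k=3: (A₁..A₃)·(A₄..A₆) → 84388+28560+34·37·15 = 131818; k=4: (A₁..A₄)·(A₅..A₆) → 123692+9690+34·34·15 = 150722; k=5: (A₁..A₅)·(A₆..A₆) → 94316+0+34·19·15 = 104006.
Best split is after A₁, i.e. k = 1.

1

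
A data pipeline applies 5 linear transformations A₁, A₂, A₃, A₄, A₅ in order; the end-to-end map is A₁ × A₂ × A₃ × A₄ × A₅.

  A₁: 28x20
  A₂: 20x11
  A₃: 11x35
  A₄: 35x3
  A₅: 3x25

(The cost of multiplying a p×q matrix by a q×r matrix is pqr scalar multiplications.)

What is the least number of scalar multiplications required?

5595

Adjacent pairs: A₁A₂ = 28·20·11 = 6160; A₂A₃ = 20·11·35 = 7700; A₃A₄ = 11·35·3 = 1155; A₄A₅ = 35·3·25 = 2625.
Length 3: A₁..A₃: k=1: 0+7700+28·20·35=27300; k=2: 6160+0+28·11·35=16940 → min 16940 | A₂..A₄: k=2: 0+1155+20·11·3=1815; k=3: 7700+0+20·35·3=9800 → min 1815 | A₃..A₅: k=3: 0+2625+11·35·25=12250; k=4: 1155+0+11·3·25=1980 → min 1980.
Length 4: A₁..A₄: k=1: 0+1815+28·20·3=3495; k=2: 6160+1155+28·11·3=8239; k=3: 16940+0+28·35·3=19880 → min 3495 | A₂..A₅: k=2: 0+1980+20·11·25=7480; k=3: 7700+2625+20·35·25=27825; k=4: 1815+0+20·3·25=3315 → min 3315.
Length 5: A₁..A₅: k=1: 0+3315+28·20·25=17315; k=2: 6160+1980+28·11·25=15840; k=3: 16940+2625+28·35·25=44065; k=4: 3495+0+28·3·25=5595 → min 5595.
Optimal order: ((A₁ × (A₂ × (A₃ × A₄))) × A₅) with cost 5595.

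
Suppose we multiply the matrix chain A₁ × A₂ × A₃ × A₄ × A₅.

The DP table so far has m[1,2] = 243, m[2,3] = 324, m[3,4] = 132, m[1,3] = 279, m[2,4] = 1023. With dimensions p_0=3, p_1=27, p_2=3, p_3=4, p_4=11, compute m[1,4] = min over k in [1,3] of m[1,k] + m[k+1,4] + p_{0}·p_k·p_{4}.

411

m[1,4] = min over k∈[1,3] of m[1,k]+m[k+1,4]+p_{0}·p_k·p_{4}.
k=1: 0 + 1023 + 3·27·11 = 1914; k=2: 243 + 132 + 3·3·11 = 474; k=3: 279 + 0 + 3·4·11 = 411.
Minimum: 411 at k=3.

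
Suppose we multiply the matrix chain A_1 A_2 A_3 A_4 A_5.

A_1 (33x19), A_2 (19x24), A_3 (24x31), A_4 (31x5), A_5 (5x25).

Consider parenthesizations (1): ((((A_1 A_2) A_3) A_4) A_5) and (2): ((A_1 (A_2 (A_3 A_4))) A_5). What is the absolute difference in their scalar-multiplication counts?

Order (1) = ((((A_1 A_2) A_3) A_4) A_5): (A_1 A_2): 33×19 by 19×24 → 33×24, cost 33·19·24 = 15048; ((A_1 A_2) A_3): 33×24 by 24×31 → 33×31, cost 33·24·31 = 24552; cumulative 39600; (((A_1 A_2) A_3) A_4): 33×31 by 31×5 → 33×5, cost 33·31·5 = 5115; cumulative 44715; ((((A_1 A_2) A_3) A_4) A_5): 33×5 by 5×25 → 33×25, cost 33·5·25 = 4125; cumulative 48840. Total 48840.
Order (2) = ((A_1 (A_2 (A_3 A_4))) A_5): (A_3 A_4): 24×31 by 31×5 → 24×5, cost 24·31·5 = 3720; (A_2 (A_3 A_4)): 19×24 by 24×5 → 19×5, cost 19·24·5 = 2280; cumulative 6000; (A_1 (A_2 (A_3 A_4))): 33×19 by 19×5 → 33×5, cost 33·19·5 = 3135; cumulative 9135; ((A_1 (A_2 (A_3 A_4))) A_5): 33×5 by 5×25 → 33×25, cost 33·5·25 = 4125; cumulative 13260. Total 13260.
Difference: |48840 − 13260| = 35580.

35580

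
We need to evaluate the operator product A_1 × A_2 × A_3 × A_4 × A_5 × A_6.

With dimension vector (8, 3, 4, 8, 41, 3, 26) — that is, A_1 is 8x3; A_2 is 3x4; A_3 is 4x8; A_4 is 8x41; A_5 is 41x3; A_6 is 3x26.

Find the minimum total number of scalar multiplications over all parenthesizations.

Adjacent pairs: A_1A_2 = 8·3·4 = 96; A_2A_3 = 3·4·8 = 96; A_3A_4 = 4·8·41 = 1312; A_4A_5 = 8·41·3 = 984; A_5A_6 = 41·3·26 = 3198.
Length 3: A_1..A_3: k=1: 0+96+8·3·8=288; k=2: 96+0+8·4·8=352 → min 288 | A_2..A_4: k=2: 0+1312+3·4·41=1804; k=3: 96+0+3·8·41=1080 → min 1080 | A_3..A_5: k=3: 0+984+4·8·3=1080; k=4: 1312+0+4·41·3=1804 → min 1080 | A_4..A_6: k=4: 0+3198+8·41·26=11726; k=5: 984+0+8·3·26=1608 → min 1608.
Length 4: A_1..A_4: k=1: 0+1080+8·3·41=2064; k=2: 96+1312+8·4·41=2720; k=3: 288+0+8·8·41=2912 → min 2064 | A_2..A_5: k=2: 0+1080+3·4·3=1116; k=3: 96+984+3·8·3=1152; k=4: 1080+0+3·41·3=1449 → min 1116 | A_3..A_6: k=3: 0+1608+4·8·26=2440; k=4: 1312+3198+4·41·26=8774; k=5: 1080+0+4·3·26=1392 → min 1392.
Length 5: A_1..A_5: k=1: 0+1116+8·3·3=1188; k=2: 96+1080+8·4·3=1272; k=3: 288+984+8·8·3=1464; k=4: 2064+0+8·41·3=3048 → min 1188 | A_2..A_6: k=2: 0+1392+3·4·26=1704; k=3: 96+1608+3·8·26=2328; k=4: 1080+3198+3·41·26=7476; k=5: 1116+0+3·3·26=1350 → min 1350.
Length 6: A_1..A_6: k=1: 0+1350+8·3·26=1974; k=2: 96+1392+8·4·26=2320; k=3: 288+1608+8·8·26=3560; k=4: 2064+3198+8·41·26=13790; k=5: 1188+0+8·3·26=1812 → min 1812.
Optimal order: ((A_1 × (A_2 × (A_3 × (A_4 × A_5)))) × A_6) with cost 1812.

1812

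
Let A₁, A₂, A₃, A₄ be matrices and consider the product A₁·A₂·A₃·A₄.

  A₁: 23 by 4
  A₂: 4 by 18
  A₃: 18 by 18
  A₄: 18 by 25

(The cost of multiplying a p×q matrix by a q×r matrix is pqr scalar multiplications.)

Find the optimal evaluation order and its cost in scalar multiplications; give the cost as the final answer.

5396

Adjacent pairs: A₁A₂ = 23·4·18 = 1656; A₂A₃ = 4·18·18 = 1296; A₃A₄ = 18·18·25 = 8100.
Length 3: A₁..A₃: k=1: 0+1296+23·4·18=2952; k=2: 1656+0+23·18·18=9108 → min 2952 | A₂..A₄: k=2: 0+8100+4·18·25=9900; k=3: 1296+0+4·18·25=3096 → min 3096.
Length 4: A₁..A₄: k=1: 0+3096+23·4·25=5396; k=2: 1656+8100+23·18·25=20106; k=3: 2952+0+23·18·25=13302 → min 5396.
Optimal parenthesization: (A₁·((A₂·A₃)·A₄)) with cost 5396.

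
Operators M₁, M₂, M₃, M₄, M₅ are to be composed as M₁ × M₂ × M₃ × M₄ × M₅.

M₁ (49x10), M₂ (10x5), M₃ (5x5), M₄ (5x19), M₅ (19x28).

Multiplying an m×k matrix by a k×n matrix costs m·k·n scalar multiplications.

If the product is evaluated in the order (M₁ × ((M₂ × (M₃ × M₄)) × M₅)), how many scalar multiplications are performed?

20465

(M₃ × M₄): 5×5 by 5×19 → 5×19, cost 5·5·19 = 475
(M₂ × (M₃ × M₄)): 10×5 by 5×19 → 10×19, cost 10·5·19 = 950; cumulative 1425
((M₂ × (M₃ × M₄)) × M₅): 10×19 by 19×28 → 10×28, cost 10·19·28 = 5320; cumulative 6745
(M₁ × ((M₂ × (M₃ × M₄)) × M₅)): 49×10 by 10×28 → 49×28, cost 49·10·28 = 13720; cumulative 20465
Total: 20465 scalar multiplications.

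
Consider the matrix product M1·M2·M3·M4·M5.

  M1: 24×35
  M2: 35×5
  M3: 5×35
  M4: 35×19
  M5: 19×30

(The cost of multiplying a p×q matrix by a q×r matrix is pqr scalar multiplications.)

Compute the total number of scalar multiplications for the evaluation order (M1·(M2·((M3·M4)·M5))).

36625

(M3·M4): 5×35 by 35×19 → 5×19, cost 5·35·19 = 3325
((M3·M4)·M5): 5×19 by 19×30 → 5×30, cost 5·19·30 = 2850; cumulative 6175
(M2·((M3·M4)·M5)): 35×5 by 5×30 → 35×30, cost 35·5·30 = 5250; cumulative 11425
(M1·(M2·((M3·M4)·M5))): 24×35 by 35×30 → 24×30, cost 24·35·30 = 25200; cumulative 36625
Total: 36625 scalar multiplications.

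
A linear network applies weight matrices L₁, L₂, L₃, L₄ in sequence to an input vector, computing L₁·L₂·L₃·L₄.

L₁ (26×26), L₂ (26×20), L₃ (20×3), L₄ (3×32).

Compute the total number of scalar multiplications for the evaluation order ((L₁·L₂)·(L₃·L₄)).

(L₁·L₂): 26×26 by 26×20 → 26×20, cost 26·26·20 = 13520
(L₃·L₄): 20×3 by 3×32 → 20×32, cost 20·3·32 = 1920
((L₁·L₂)·(L₃·L₄)): 26×20 by 20×32 → 26×32, cost 26·20·32 = 16640; cumulative 32080
Total: 32080 scalar multiplications.

32080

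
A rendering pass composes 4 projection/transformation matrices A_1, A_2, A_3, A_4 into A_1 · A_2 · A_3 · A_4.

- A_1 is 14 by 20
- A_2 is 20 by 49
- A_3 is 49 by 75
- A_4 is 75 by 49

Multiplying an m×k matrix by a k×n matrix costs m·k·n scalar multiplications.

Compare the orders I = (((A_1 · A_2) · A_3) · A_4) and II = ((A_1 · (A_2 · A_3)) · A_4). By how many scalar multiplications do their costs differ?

Order I = (((A_1 · A_2) · A_3) · A_4): (A_1 · A_2): 14×20 by 20×49 → 14×49, cost 14·20·49 = 13720; ((A_1 · A_2) · A_3): 14×49 by 49×75 → 14×75, cost 14·49·75 = 51450; cumulative 65170; (((A_1 · A_2) · A_3) · A_4): 14×75 by 75×49 → 14×49, cost 14·75·49 = 51450; cumulative 116620. Total 116620.
Order II = ((A_1 · (A_2 · A_3)) · A_4): (A_2 · A_3): 20×49 by 49×75 → 20×75, cost 20·49·75 = 73500; (A_1 · (A_2 · A_3)): 14×20 by 20×75 → 14×75, cost 14·20·75 = 21000; cumulative 94500; ((A_1 · (A_2 · A_3)) · A_4): 14×75 by 75×49 → 14×49, cost 14·75·49 = 51450; cumulative 145950. Total 145950.
Difference: |116620 − 145950| = 29330.

29330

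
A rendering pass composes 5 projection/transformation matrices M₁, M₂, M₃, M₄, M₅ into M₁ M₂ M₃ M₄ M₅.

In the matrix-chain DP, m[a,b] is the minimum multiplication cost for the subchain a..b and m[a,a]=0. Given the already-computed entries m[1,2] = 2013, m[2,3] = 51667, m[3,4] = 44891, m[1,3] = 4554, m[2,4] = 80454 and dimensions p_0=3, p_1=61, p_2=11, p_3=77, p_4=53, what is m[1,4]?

m[1,4] = min over k∈[1,3] of m[1,k]+m[k+1,4]+p_{0}·p_k·p_{4}.
k=1: 0 + 80454 + 3·61·53 = 90153; k=2: 2013 + 44891 + 3·11·53 = 48653; k=3: 4554 + 0 + 3·77·53 = 16797.
Minimum: 16797 at k=3.

16797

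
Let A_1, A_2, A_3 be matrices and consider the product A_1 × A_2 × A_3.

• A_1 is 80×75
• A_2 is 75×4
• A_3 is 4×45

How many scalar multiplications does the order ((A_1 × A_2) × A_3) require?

38400

(A_1 × A_2): 80×75 by 75×4 → 80×4, cost 80·75·4 = 24000
((A_1 × A_2) × A_3): 80×4 by 4×45 → 80×45, cost 80·4·45 = 14400; cumulative 38400
Total: 38400 scalar multiplications.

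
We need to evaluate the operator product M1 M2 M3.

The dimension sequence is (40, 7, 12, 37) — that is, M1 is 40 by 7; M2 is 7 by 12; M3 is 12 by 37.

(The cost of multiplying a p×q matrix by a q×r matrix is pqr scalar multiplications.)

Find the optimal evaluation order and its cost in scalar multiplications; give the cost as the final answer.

13468

(M1 (M2 M3)): cost 13468.
((M1 M2) M3): cost 21120.
Optimal: (M1 (M2 M3)) with cost 13468.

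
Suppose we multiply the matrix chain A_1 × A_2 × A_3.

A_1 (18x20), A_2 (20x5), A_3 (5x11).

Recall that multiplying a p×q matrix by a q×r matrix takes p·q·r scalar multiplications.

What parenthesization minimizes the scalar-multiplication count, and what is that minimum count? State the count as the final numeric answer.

2790

(A_1 × (A_2 × A_3)): cost 5060.
((A_1 × A_2) × A_3): cost 2790.
Optimal: ((A_1 × A_2) × A_3) with cost 2790.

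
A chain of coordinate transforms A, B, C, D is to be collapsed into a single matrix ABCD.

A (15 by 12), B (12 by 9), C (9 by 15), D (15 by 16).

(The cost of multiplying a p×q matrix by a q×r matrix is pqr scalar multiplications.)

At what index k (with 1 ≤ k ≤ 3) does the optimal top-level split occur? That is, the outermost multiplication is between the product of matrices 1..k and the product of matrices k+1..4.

2

Adjacent pairs: AB = 15·12·9 = 1620; BC = 12·9·15 = 1620; CD = 9·15·16 = 2160.
Length 3: A..C: k=1: 0+1620+15·12·15=4320; k=2: 1620+0+15·9·15=3645 → min 3645 | B..D: k=2: 0+2160+12·9·16=3888; k=3: 1620+0+12·15·16=4500 → min 3888.
Top-level splits: k=1: (A..A)·(B..D) → 0+3888+15·12·16 = 6768; k=2: (A..B)·(C..D) → 1620+2160+15·9·16 = 5940; k=3: (A..C)·(D..D) → 3645+0+15·15·16 = 7245.
Best split is after B, i.e. k = 2.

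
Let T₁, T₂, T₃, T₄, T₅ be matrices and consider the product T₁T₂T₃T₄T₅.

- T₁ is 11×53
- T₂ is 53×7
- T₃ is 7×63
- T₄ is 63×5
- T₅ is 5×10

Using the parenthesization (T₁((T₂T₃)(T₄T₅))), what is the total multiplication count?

65743

(T₂T₃): 53×7 by 7×63 → 53×63, cost 53·7·63 = 23373
(T₄T₅): 63×5 by 5×10 → 63×10, cost 63·5·10 = 3150
((T₂T₃)(T₄T₅)): 53×63 by 63×10 → 53×10, cost 53·63·10 = 33390; cumulative 59913
(T₁((T₂T₃)(T₄T₅))): 11×53 by 53×10 → 11×10, cost 11·53·10 = 5830; cumulative 65743
Total: 65743 scalar multiplications.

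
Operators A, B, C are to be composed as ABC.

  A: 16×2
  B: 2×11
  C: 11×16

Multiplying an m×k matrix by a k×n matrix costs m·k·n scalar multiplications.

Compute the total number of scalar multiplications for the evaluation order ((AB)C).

3168

(AB): 16×2 by 2×11 → 16×11, cost 16·2·11 = 352
((AB)C): 16×11 by 11×16 → 16×16, cost 16·11·16 = 2816; cumulative 3168
Total: 3168 scalar multiplications.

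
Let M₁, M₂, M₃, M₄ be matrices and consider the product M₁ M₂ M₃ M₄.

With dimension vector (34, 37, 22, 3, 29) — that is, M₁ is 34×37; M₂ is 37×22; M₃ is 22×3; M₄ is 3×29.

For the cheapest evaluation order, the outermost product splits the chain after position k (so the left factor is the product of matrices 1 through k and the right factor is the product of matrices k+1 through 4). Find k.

3

Adjacent pairs: M₁M₂ = 34·37·22 = 27676; M₂M₃ = 37·22·3 = 2442; M₃M₄ = 22·3·29 = 1914.
Length 3: M₁..M₃: k=1: 0+2442+34·37·3=6216; k=2: 27676+0+34·22·3=29920 → min 6216 | M₂..M₄: k=2: 0+1914+37·22·29=25520; k=3: 2442+0+37·3·29=5661 → min 5661.
Top-level splits: k=1: (M₁..M₁)·(M₂..M₄) → 0+5661+34·37·29 = 42143; k=2: (M₁..M₂)·(M₃..M₄) → 27676+1914+34·22·29 = 51282; k=3: (M₁..M₃)·(M₄..M₄) → 6216+0+34·3·29 = 9174.
Best split is after M₃, i.e. k = 3.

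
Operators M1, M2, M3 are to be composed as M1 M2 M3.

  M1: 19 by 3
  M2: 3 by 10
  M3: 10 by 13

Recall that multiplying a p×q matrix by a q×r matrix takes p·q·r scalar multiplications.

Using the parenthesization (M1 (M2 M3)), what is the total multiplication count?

(M2 M3): 3×10 by 10×13 → 3×13, cost 3·10·13 = 390
(M1 (M2 M3)): 19×3 by 3×13 → 19×13, cost 19·3·13 = 741; cumulative 1131
Total: 1131 scalar multiplications.

1131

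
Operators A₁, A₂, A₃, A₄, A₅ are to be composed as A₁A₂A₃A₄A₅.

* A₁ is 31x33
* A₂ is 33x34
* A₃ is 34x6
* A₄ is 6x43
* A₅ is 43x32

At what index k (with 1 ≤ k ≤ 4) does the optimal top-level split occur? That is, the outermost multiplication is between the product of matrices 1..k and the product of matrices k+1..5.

3

Adjacent pairs: A₁A₂ = 31·33·34 = 34782; A₂A₃ = 33·34·6 = 6732; A₃A₄ = 34·6·43 = 8772; A₄A₅ = 6·43·32 = 8256.
Length 3: A₁..A₃: k=1: 0+6732+31·33·6=12870; k=2: 34782+0+31·34·6=41106 → min 12870 | A₂..A₄: k=2: 0+8772+33·34·43=57018; k=3: 6732+0+33·6·43=15246 → min 15246 | A₃..A₅: k=3: 0+8256+34·6·32=14784; k=4: 8772+0+34·43·32=55556 → min 14784.
Length 4: A₁..A₄: k=1: 0+15246+31·33·43=59235; k=2: 34782+8772+31·34·43=88876; k=3: 12870+0+31·6·43=20868 → min 20868 | A₂..A₅: k=2: 0+14784+33·34·32=50688; k=3: 6732+8256+33·6·32=21324; k=4: 15246+0+33·43·32=60654 → min 21324.
Top-level splits: k=1: (A₁..A₁)·(A₂..A₅) → 0+21324+31·33·32 = 54060; k=2: (A₁..A₂)·(A₃..A₅) → 34782+14784+31·34·32 = 83294; k=3: (A₁..A₃)·(A₄..A₅) → 12870+8256+31·6·32 = 27078; k=4: (A₁..A₄)·(A₅..A₅) → 20868+0+31·43·32 = 63524.
Best split is after A₃, i.e. k = 3.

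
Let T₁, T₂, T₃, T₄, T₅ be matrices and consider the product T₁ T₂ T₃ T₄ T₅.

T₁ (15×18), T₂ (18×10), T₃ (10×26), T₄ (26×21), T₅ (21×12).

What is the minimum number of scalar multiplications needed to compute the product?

12480

Adjacent pairs: T₁T₂ = 15·18·10 = 2700; T₂T₃ = 18·10·26 = 4680; T₃T₄ = 10·26·21 = 5460; T₄T₅ = 26·21·12 = 6552.
Length 3: T₁..T₃: k=1: 0+4680+15·18·26=11700; k=2: 2700+0+15·10·26=6600 → min 6600 | T₂..T₄: k=2: 0+5460+18·10·21=9240; k=3: 4680+0+18·26·21=14508 → min 9240 | T₃..T₅: k=3: 0+6552+10·26·12=9672; k=4: 5460+0+10·21·12=7980 → min 7980.
Length 4: T₁..T₄: k=1: 0+9240+15·18·21=14910; k=2: 2700+5460+15·10·21=11310; k=3: 6600+0+15·26·21=14790 → min 11310 | T₂..T₅: k=2: 0+7980+18·10·12=10140; k=3: 4680+6552+18·26·12=16848; k=4: 9240+0+18·21·12=13776 → min 10140.
Length 5: T₁..T₅: k=1: 0+10140+15·18·12=13380; k=2: 2700+7980+15·10·12=12480; k=3: 6600+6552+15·26·12=17832; k=4: 11310+0+15·21·12=15090 → min 12480.
Optimal order: ((T₁ T₂) ((T₃ T₄) T₅)) with cost 12480.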